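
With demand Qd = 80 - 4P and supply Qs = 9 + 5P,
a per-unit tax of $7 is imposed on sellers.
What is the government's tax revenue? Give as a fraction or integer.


With tax on sellers, new supply: Qs' = 9 + 5(P - 7)
= 5P - 26
New equilibrium quantity:
Q_new = 296/9
Tax revenue = tax * Q_new = 7 * 296/9 = 2072/9

2072/9


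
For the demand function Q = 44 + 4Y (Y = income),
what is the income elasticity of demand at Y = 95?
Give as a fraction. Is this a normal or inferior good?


dQ/dY = 4
At Y = 95: Q = 44 + 4*95 = 424
Ey = (dQ/dY)(Y/Q) = 4 * 95 / 424 = 95/106
Since Ey > 0, this is a normal good.

95/106 (normal good)


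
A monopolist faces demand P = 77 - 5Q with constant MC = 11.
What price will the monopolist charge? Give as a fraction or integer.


MR = 77 - 10Q
Set MR = MC: 77 - 10Q = 11
Q* = 33/5
Substitute into demand:
P* = 77 - 5*33/5 = 44

44


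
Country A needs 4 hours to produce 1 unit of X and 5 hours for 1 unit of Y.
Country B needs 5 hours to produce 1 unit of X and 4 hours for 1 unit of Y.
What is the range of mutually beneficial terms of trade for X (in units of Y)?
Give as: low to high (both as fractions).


Opportunity cost of X for Country A = hours_X / hours_Y = 4/5 = 4/5 units of Y
Opportunity cost of X for Country B = hours_X / hours_Y = 5/4 = 5/4 units of Y
Terms of trade must be between the two opportunity costs.
Range: 4/5 to 5/4

4/5 to 5/4


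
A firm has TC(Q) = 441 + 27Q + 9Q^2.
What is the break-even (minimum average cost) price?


AC(Q) = 441/Q + 27 + 9Q
To minimize: dAC/dQ = -441/Q^2 + 9 = 0
Q^2 = 441/9 = 49
Q* = 7
Min AC = 441/7 + 27 + 9*7
Min AC = 63 + 27 + 63 = 153

153


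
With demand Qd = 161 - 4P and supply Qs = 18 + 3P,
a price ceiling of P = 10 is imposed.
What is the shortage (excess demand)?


At P = 10:
Qd = 161 - 4*10 = 121
Qs = 18 + 3*10 = 48
Shortage = Qd - Qs = 121 - 48 = 73

73


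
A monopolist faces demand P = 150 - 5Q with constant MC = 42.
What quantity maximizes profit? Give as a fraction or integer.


TR = P*Q = (150 - 5Q)Q = 150Q - 5Q^2
MR = dTR/dQ = 150 - 10Q
Set MR = MC:
150 - 10Q = 42
108 = 10Q
Q* = 108/10 = 54/5

54/5


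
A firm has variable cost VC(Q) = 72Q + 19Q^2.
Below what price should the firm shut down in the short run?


AVC(Q) = VC(Q)/Q = 72 + 19Q
AVC is increasing in Q, so minimum AVC is at Q -> 0+.
Min AVC = 72
The firm should shut down if P < 72.

72


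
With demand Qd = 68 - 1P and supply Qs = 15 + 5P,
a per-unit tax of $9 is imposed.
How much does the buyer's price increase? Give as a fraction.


With a per-unit tax, the buyer's price increase depends on relative slopes.
Supply slope: d = 5, Demand slope: b = 1
Buyer's price increase = d * tax / (b + d)
= 5 * 9 / (1 + 5)
= 45 / 6 = 15/2

15/2


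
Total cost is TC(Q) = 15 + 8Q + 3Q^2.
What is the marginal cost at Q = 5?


MC = dTC/dQ = 8 + 2*3*Q
At Q = 5:
MC = 8 + 6*5
MC = 8 + 30 = 38

38


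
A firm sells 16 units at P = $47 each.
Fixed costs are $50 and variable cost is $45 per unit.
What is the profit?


Total Revenue = P * Q = 47 * 16 = $752
Total Cost = FC + VC*Q = 50 + 45*16 = $770
Profit = TR - TC = 752 - 770 = $-18

$-18


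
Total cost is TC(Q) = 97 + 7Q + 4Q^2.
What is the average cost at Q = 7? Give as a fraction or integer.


TC(7) = 97 + 7*7 + 4*7^2
TC(7) = 97 + 49 + 196 = 342
AC = TC/Q = 342/7 = 342/7

342/7


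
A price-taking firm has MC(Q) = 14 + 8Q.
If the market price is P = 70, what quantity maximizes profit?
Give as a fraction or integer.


In perfect competition, profit is maximized where P = MC.
70 = 14 + 8Q
56 = 8Q
Q* = 56/8 = 7

7


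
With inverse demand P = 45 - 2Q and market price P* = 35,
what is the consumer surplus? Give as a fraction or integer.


Maximum willingness to pay (at Q=0): P_max = 45
Quantity demanded at P* = 35:
Q* = (45 - 35)/2 = 5
CS = (1/2) * Q* * (P_max - P*)
CS = (1/2) * 5 * (45 - 35)
CS = (1/2) * 5 * 10 = 25

25


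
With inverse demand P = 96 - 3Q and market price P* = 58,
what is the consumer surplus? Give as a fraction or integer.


Maximum willingness to pay (at Q=0): P_max = 96
Quantity demanded at P* = 58:
Q* = (96 - 58)/3 = 38/3
CS = (1/2) * Q* * (P_max - P*)
CS = (1/2) * 38/3 * (96 - 58)
CS = (1/2) * 38/3 * 38 = 722/3

722/3


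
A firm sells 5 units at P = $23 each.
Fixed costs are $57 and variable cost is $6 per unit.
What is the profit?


Total Revenue = P * Q = 23 * 5 = $115
Total Cost = FC + VC*Q = 57 + 6*5 = $87
Profit = TR - TC = 115 - 87 = $28

$28


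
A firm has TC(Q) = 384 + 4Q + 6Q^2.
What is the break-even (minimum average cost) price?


AC(Q) = 384/Q + 4 + 6Q
To minimize: dAC/dQ = -384/Q^2 + 6 = 0
Q^2 = 384/6 = 64
Q* = 8
Min AC = 384/8 + 4 + 6*8
Min AC = 48 + 4 + 48 = 100

100


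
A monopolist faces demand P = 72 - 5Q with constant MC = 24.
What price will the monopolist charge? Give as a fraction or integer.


MR = 72 - 10Q
Set MR = MC: 72 - 10Q = 24
Q* = 24/5
Substitute into demand:
P* = 72 - 5*24/5 = 48

48


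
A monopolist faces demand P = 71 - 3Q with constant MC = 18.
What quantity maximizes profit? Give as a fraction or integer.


TR = P*Q = (71 - 3Q)Q = 71Q - 3Q^2
MR = dTR/dQ = 71 - 6Q
Set MR = MC:
71 - 6Q = 18
53 = 6Q
Q* = 53/6 = 53/6

53/6


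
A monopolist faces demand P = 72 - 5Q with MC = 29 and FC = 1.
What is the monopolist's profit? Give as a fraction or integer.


MR = MC: 72 - 10Q = 29
Q* = 43/10
P* = 72 - 5*43/10 = 101/2
Profit = (P* - MC)*Q* - FC
= (101/2 - 29)*43/10 - 1
= 43/2*43/10 - 1
= 1849/20 - 1 = 1829/20

1829/20


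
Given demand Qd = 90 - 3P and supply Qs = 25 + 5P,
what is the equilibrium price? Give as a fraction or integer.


At equilibrium, Qd = Qs.
90 - 3P = 25 + 5P
90 - 25 = 3P + 5P
65 = 8P
P* = 65/8 = 65/8

65/8


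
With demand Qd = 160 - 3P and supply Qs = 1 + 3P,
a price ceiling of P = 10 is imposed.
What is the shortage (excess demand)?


At P = 10:
Qd = 160 - 3*10 = 130
Qs = 1 + 3*10 = 31
Shortage = Qd - Qs = 130 - 31 = 99

99


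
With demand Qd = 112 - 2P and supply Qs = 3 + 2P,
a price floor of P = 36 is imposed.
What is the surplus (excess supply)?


At P = 36:
Qd = 112 - 2*36 = 40
Qs = 3 + 2*36 = 75
Surplus = Qs - Qd = 75 - 40 = 35

35


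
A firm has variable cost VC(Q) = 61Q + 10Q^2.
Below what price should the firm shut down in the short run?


AVC(Q) = VC(Q)/Q = 61 + 10Q
AVC is increasing in Q, so minimum AVC is at Q -> 0+.
Min AVC = 61
The firm should shut down if P < 61.

61


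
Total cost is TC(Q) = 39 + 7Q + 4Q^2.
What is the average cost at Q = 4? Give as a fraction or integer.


TC(4) = 39 + 7*4 + 4*4^2
TC(4) = 39 + 28 + 64 = 131
AC = TC/Q = 131/4 = 131/4

131/4


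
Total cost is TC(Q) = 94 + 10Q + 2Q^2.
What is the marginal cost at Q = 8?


MC = dTC/dQ = 10 + 2*2*Q
At Q = 8:
MC = 10 + 4*8
MC = 10 + 32 = 42

42


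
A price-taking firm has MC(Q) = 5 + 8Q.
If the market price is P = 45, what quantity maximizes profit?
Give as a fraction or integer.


In perfect competition, profit is maximized where P = MC.
45 = 5 + 8Q
40 = 8Q
Q* = 40/8 = 5

5


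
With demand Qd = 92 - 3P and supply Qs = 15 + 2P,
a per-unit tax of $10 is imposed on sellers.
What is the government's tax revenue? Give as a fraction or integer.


With tax on sellers, new supply: Qs' = 15 + 2(P - 10)
= 2P - 5
New equilibrium quantity:
Q_new = 169/5
Tax revenue = tax * Q_new = 10 * 169/5 = 338

338


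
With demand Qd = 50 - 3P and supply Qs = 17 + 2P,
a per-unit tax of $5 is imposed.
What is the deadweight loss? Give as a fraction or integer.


Pre-tax equilibrium quantity: Q* = 151/5
Post-tax equilibrium quantity: Q_tax = 121/5
Reduction in quantity: Q* - Q_tax = 6
DWL = (1/2) * tax * (Q* - Q_tax)
DWL = (1/2) * 5 * 6 = 15

15


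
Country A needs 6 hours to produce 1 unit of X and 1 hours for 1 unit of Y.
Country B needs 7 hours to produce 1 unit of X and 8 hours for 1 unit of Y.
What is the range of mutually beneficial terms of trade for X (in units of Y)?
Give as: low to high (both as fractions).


Opportunity cost of X for Country A = hours_X / hours_Y = 6/1 = 6 units of Y
Opportunity cost of X for Country B = hours_X / hours_Y = 7/8 = 7/8 units of Y
Terms of trade must be between the two opportunity costs.
Range: 7/8 to 6

7/8 to 6


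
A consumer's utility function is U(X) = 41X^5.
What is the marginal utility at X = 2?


MU = dU/dX = 41*5*X^(5-1)
MU = 205*X^4
At X = 2:
MU = 205 * 2^4
MU = 205 * 16 = 3280

3280


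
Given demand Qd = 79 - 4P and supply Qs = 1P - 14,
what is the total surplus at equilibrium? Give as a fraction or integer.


Find equilibrium: 79 - 4P = 1P - 14
79 + 14 = 5P
P* = 93/5 = 93/5
Q* = 1*93/5 - 14 = 23/5
Inverse demand: P = 79/4 - Q/4, so P_max = 79/4
Inverse supply: P = 14 + Q/1, so P_min = 14
CS = (1/2) * 23/5 * (79/4 - 93/5) = 529/200
PS = (1/2) * 23/5 * (93/5 - 14) = 529/50
TS = CS + PS = 529/200 + 529/50 = 529/40

529/40


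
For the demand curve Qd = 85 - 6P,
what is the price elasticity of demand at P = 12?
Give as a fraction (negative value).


dQ/dP = -6
At P = 12: Q = 85 - 6*12 = 13
E = (dQ/dP)(P/Q) = (-6)(12/13) = -72/13

-72/13


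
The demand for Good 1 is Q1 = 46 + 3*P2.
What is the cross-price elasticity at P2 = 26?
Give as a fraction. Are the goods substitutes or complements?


dQ1/dP2 = 3
At P2 = 26: Q1 = 46 + 3*26 = 124
Exy = (dQ1/dP2)(P2/Q1) = 3 * 26 / 124 = 39/62
Since Exy > 0, the goods are substitutes.

39/62 (substitutes)


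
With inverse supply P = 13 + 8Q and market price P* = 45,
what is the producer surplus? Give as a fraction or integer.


Minimum supply price (at Q=0): P_min = 13
Quantity supplied at P* = 45:
Q* = (45 - 13)/8 = 4
PS = (1/2) * Q* * (P* - P_min)
PS = (1/2) * 4 * (45 - 13)
PS = (1/2) * 4 * 32 = 64

64


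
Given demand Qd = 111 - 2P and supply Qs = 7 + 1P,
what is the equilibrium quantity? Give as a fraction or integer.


First find equilibrium price:
111 - 2P = 7 + 1P
P* = 104/3 = 104/3
Then substitute into demand:
Q* = 111 - 2 * 104/3 = 125/3

125/3


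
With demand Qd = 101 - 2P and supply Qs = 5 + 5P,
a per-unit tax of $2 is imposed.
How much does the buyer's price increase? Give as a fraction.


With a per-unit tax, the buyer's price increase depends on relative slopes.
Supply slope: d = 5, Demand slope: b = 2
Buyer's price increase = d * tax / (b + d)
= 5 * 2 / (2 + 5)
= 10 / 7 = 10/7

10/7


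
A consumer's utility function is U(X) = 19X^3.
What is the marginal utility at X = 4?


MU = dU/dX = 19*3*X^(3-1)
MU = 57*X^2
At X = 4:
MU = 57 * 4^2
MU = 57 * 16 = 912

912


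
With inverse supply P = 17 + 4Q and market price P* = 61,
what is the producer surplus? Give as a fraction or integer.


Minimum supply price (at Q=0): P_min = 17
Quantity supplied at P* = 61:
Q* = (61 - 17)/4 = 11
PS = (1/2) * Q* * (P* - P_min)
PS = (1/2) * 11 * (61 - 17)
PS = (1/2) * 11 * 44 = 242

242


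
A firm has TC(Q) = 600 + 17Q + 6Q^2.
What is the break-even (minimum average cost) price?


AC(Q) = 600/Q + 17 + 6Q
To minimize: dAC/dQ = -600/Q^2 + 6 = 0
Q^2 = 600/6 = 100
Q* = 10
Min AC = 600/10 + 17 + 6*10
Min AC = 60 + 17 + 60 = 137

137


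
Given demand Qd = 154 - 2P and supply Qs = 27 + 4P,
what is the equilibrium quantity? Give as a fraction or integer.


First find equilibrium price:
154 - 2P = 27 + 4P
P* = 127/6 = 127/6
Then substitute into demand:
Q* = 154 - 2 * 127/6 = 335/3

335/3


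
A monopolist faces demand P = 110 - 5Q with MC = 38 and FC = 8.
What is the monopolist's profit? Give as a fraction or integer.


MR = MC: 110 - 10Q = 38
Q* = 36/5
P* = 110 - 5*36/5 = 74
Profit = (P* - MC)*Q* - FC
= (74 - 38)*36/5 - 8
= 36*36/5 - 8
= 1296/5 - 8 = 1256/5

1256/5


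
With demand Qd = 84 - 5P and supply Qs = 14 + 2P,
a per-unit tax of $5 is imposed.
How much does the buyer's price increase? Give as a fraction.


With a per-unit tax, the buyer's price increase depends on relative slopes.
Supply slope: d = 2, Demand slope: b = 5
Buyer's price increase = d * tax / (b + d)
= 2 * 5 / (5 + 2)
= 10 / 7 = 10/7

10/7


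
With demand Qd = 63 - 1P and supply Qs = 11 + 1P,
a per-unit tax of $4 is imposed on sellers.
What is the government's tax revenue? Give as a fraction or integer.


With tax on sellers, new supply: Qs' = 11 + 1(P - 4)
= 7 + 1P
New equilibrium quantity:
Q_new = 35
Tax revenue = tax * Q_new = 4 * 35 = 140

140


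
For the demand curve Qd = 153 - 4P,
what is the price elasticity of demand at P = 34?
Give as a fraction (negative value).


dQ/dP = -4
At P = 34: Q = 153 - 4*34 = 17
E = (dQ/dP)(P/Q) = (-4)(34/17) = -8

-8


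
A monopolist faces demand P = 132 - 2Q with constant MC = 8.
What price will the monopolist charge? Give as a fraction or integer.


MR = 132 - 4Q
Set MR = MC: 132 - 4Q = 8
Q* = 31
Substitute into demand:
P* = 132 - 2*31 = 70

70


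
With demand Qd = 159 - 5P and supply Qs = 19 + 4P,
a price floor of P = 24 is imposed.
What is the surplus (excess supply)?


At P = 24:
Qd = 159 - 5*24 = 39
Qs = 19 + 4*24 = 115
Surplus = Qs - Qd = 115 - 39 = 76

76


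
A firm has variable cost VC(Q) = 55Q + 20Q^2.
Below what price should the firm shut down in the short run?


AVC(Q) = VC(Q)/Q = 55 + 20Q
AVC is increasing in Q, so minimum AVC is at Q -> 0+.
Min AVC = 55
The firm should shut down if P < 55.

55


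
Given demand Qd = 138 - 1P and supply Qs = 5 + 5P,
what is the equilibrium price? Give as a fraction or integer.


At equilibrium, Qd = Qs.
138 - 1P = 5 + 5P
138 - 5 = 1P + 5P
133 = 6P
P* = 133/6 = 133/6

133/6


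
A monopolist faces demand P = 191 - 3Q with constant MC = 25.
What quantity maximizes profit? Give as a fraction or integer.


TR = P*Q = (191 - 3Q)Q = 191Q - 3Q^2
MR = dTR/dQ = 191 - 6Q
Set MR = MC:
191 - 6Q = 25
166 = 6Q
Q* = 166/6 = 83/3

83/3


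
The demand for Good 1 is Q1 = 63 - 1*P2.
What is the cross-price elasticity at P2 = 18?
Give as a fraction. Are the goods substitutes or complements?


dQ1/dP2 = -1
At P2 = 18: Q1 = 63 - 1*18 = 45
Exy = (dQ1/dP2)(P2/Q1) = -1 * 18 / 45 = -2/5
Since Exy < 0, the goods are complements.

-2/5 (complements)


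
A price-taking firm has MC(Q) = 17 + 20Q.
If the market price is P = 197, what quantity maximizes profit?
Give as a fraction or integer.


In perfect competition, profit is maximized where P = MC.
197 = 17 + 20Q
180 = 20Q
Q* = 180/20 = 9

9


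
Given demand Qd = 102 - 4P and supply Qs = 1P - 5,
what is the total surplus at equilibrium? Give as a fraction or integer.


Find equilibrium: 102 - 4P = 1P - 5
102 + 5 = 5P
P* = 107/5 = 107/5
Q* = 1*107/5 - 5 = 82/5
Inverse demand: P = 51/2 - Q/4, so P_max = 51/2
Inverse supply: P = 5 + Q/1, so P_min = 5
CS = (1/2) * 82/5 * (51/2 - 107/5) = 1681/50
PS = (1/2) * 82/5 * (107/5 - 5) = 3362/25
TS = CS + PS = 1681/50 + 3362/25 = 1681/10

1681/10


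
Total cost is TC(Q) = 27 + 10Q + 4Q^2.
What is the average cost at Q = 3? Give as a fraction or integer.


TC(3) = 27 + 10*3 + 4*3^2
TC(3) = 27 + 30 + 36 = 93
AC = TC/Q = 93/3 = 31

31


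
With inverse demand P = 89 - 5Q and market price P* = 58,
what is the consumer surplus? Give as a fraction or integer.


Maximum willingness to pay (at Q=0): P_max = 89
Quantity demanded at P* = 58:
Q* = (89 - 58)/5 = 31/5
CS = (1/2) * Q* * (P_max - P*)
CS = (1/2) * 31/5 * (89 - 58)
CS = (1/2) * 31/5 * 31 = 961/10

961/10


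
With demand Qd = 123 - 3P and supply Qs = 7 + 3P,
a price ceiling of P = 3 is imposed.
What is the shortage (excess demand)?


At P = 3:
Qd = 123 - 3*3 = 114
Qs = 7 + 3*3 = 16
Shortage = Qd - Qs = 114 - 16 = 98

98


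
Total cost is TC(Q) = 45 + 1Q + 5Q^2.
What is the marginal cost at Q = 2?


MC = dTC/dQ = 1 + 2*5*Q
At Q = 2:
MC = 1 + 10*2
MC = 1 + 20 = 21

21


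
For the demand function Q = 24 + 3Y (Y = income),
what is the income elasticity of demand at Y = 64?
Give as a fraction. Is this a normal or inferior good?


dQ/dY = 3
At Y = 64: Q = 24 + 3*64 = 216
Ey = (dQ/dY)(Y/Q) = 3 * 64 / 216 = 8/9
Since Ey > 0, this is a normal good.

8/9 (normal good)


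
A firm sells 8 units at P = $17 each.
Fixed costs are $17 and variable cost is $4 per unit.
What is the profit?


Total Revenue = P * Q = 17 * 8 = $136
Total Cost = FC + VC*Q = 17 + 4*8 = $49
Profit = TR - TC = 136 - 49 = $87

$87


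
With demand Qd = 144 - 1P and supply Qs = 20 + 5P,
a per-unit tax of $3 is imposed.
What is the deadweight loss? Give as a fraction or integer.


Pre-tax equilibrium quantity: Q* = 370/3
Post-tax equilibrium quantity: Q_tax = 725/6
Reduction in quantity: Q* - Q_tax = 5/2
DWL = (1/2) * tax * (Q* - Q_tax)
DWL = (1/2) * 3 * 5/2 = 15/4

15/4


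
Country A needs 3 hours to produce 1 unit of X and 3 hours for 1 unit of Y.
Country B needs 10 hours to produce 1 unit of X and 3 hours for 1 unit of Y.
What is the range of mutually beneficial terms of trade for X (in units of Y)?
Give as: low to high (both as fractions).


Opportunity cost of X for Country A = hours_X / hours_Y = 3/3 = 1 units of Y
Opportunity cost of X for Country B = hours_X / hours_Y = 10/3 = 10/3 units of Y
Terms of trade must be between the two opportunity costs.
Range: 1 to 10/3

1 to 10/3


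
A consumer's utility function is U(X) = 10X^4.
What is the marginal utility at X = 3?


MU = dU/dX = 10*4*X^(4-1)
MU = 40*X^3
At X = 3:
MU = 40 * 3^3
MU = 40 * 27 = 1080

1080


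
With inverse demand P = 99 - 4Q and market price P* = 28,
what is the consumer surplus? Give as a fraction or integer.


Maximum willingness to pay (at Q=0): P_max = 99
Quantity demanded at P* = 28:
Q* = (99 - 28)/4 = 71/4
CS = (1/2) * Q* * (P_max - P*)
CS = (1/2) * 71/4 * (99 - 28)
CS = (1/2) * 71/4 * 71 = 5041/8

5041/8


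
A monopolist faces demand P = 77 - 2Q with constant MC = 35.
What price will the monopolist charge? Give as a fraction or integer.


MR = 77 - 4Q
Set MR = MC: 77 - 4Q = 35
Q* = 21/2
Substitute into demand:
P* = 77 - 2*21/2 = 56

56


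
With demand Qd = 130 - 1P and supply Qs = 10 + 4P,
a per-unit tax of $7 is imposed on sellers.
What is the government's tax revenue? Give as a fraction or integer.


With tax on sellers, new supply: Qs' = 10 + 4(P - 7)
= 4P - 18
New equilibrium quantity:
Q_new = 502/5
Tax revenue = tax * Q_new = 7 * 502/5 = 3514/5

3514/5


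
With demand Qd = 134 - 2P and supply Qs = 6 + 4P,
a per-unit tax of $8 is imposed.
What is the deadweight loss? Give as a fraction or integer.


Pre-tax equilibrium quantity: Q* = 274/3
Post-tax equilibrium quantity: Q_tax = 242/3
Reduction in quantity: Q* - Q_tax = 32/3
DWL = (1/2) * tax * (Q* - Q_tax)
DWL = (1/2) * 8 * 32/3 = 128/3

128/3


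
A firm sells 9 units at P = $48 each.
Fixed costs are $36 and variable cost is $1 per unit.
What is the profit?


Total Revenue = P * Q = 48 * 9 = $432
Total Cost = FC + VC*Q = 36 + 1*9 = $45
Profit = TR - TC = 432 - 45 = $387

$387


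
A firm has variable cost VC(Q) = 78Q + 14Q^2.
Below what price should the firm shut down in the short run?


AVC(Q) = VC(Q)/Q = 78 + 14Q
AVC is increasing in Q, so minimum AVC is at Q -> 0+.
Min AVC = 78
The firm should shut down if P < 78.

78


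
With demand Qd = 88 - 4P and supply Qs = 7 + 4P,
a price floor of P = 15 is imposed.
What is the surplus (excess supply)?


At P = 15:
Qd = 88 - 4*15 = 28
Qs = 7 + 4*15 = 67
Surplus = Qs - Qd = 67 - 28 = 39

39


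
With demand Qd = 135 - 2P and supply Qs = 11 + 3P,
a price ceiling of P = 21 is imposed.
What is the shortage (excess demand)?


At P = 21:
Qd = 135 - 2*21 = 93
Qs = 11 + 3*21 = 74
Shortage = Qd - Qs = 93 - 74 = 19

19


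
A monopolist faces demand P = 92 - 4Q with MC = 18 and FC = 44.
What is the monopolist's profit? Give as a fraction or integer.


MR = MC: 92 - 8Q = 18
Q* = 37/4
P* = 92 - 4*37/4 = 55
Profit = (P* - MC)*Q* - FC
= (55 - 18)*37/4 - 44
= 37*37/4 - 44
= 1369/4 - 44 = 1193/4

1193/4


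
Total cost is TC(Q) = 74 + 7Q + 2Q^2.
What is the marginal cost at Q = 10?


MC = dTC/dQ = 7 + 2*2*Q
At Q = 10:
MC = 7 + 4*10
MC = 7 + 40 = 47

47


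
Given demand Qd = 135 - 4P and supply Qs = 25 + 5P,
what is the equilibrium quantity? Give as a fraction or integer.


First find equilibrium price:
135 - 4P = 25 + 5P
P* = 110/9 = 110/9
Then substitute into demand:
Q* = 135 - 4 * 110/9 = 775/9

775/9


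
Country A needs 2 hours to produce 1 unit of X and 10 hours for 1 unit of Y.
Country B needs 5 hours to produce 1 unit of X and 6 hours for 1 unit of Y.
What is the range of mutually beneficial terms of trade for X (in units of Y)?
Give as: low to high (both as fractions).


Opportunity cost of X for Country A = hours_X / hours_Y = 2/10 = 1/5 units of Y
Opportunity cost of X for Country B = hours_X / hours_Y = 5/6 = 5/6 units of Y
Terms of trade must be between the two opportunity costs.
Range: 1/5 to 5/6

1/5 to 5/6


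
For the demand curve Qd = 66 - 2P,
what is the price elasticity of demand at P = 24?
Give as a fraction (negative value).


dQ/dP = -2
At P = 24: Q = 66 - 2*24 = 18
E = (dQ/dP)(P/Q) = (-2)(24/18) = -8/3

-8/3


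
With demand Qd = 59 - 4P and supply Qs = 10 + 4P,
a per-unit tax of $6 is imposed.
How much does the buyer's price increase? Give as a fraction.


With a per-unit tax, the buyer's price increase depends on relative slopes.
Supply slope: d = 4, Demand slope: b = 4
Buyer's price increase = d * tax / (b + d)
= 4 * 6 / (4 + 4)
= 24 / 8 = 3

3


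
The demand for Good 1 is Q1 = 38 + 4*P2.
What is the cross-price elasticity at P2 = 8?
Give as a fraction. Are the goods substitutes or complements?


dQ1/dP2 = 4
At P2 = 8: Q1 = 38 + 4*8 = 70
Exy = (dQ1/dP2)(P2/Q1) = 4 * 8 / 70 = 16/35
Since Exy > 0, the goods are substitutes.

16/35 (substitutes)


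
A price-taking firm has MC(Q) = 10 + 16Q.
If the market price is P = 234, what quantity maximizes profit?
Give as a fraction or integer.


In perfect competition, profit is maximized where P = MC.
234 = 10 + 16Q
224 = 16Q
Q* = 224/16 = 14

14


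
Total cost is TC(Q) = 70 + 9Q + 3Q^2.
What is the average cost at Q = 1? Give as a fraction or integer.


TC(1) = 70 + 9*1 + 3*1^2
TC(1) = 70 + 9 + 3 = 82
AC = TC/Q = 82/1 = 82

82


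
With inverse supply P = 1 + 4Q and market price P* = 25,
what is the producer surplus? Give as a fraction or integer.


Minimum supply price (at Q=0): P_min = 1
Quantity supplied at P* = 25:
Q* = (25 - 1)/4 = 6
PS = (1/2) * Q* * (P* - P_min)
PS = (1/2) * 6 * (25 - 1)
PS = (1/2) * 6 * 24 = 72

72


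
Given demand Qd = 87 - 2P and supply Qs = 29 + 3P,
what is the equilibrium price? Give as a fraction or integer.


At equilibrium, Qd = Qs.
87 - 2P = 29 + 3P
87 - 29 = 2P + 3P
58 = 5P
P* = 58/5 = 58/5

58/5


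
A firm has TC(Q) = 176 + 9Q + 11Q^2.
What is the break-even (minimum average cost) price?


AC(Q) = 176/Q + 9 + 11Q
To minimize: dAC/dQ = -176/Q^2 + 11 = 0
Q^2 = 176/11 = 16
Q* = 4
Min AC = 176/4 + 9 + 11*4
Min AC = 44 + 9 + 44 = 97

97


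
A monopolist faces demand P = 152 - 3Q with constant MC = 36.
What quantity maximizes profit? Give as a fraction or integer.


TR = P*Q = (152 - 3Q)Q = 152Q - 3Q^2
MR = dTR/dQ = 152 - 6Q
Set MR = MC:
152 - 6Q = 36
116 = 6Q
Q* = 116/6 = 58/3

58/3


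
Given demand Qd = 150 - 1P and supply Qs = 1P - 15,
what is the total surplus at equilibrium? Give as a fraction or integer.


Find equilibrium: 150 - 1P = 1P - 15
150 + 15 = 2P
P* = 165/2 = 165/2
Q* = 1*165/2 - 15 = 135/2
Inverse demand: P = 150 - Q/1, so P_max = 150
Inverse supply: P = 15 + Q/1, so P_min = 15
CS = (1/2) * 135/2 * (150 - 165/2) = 18225/8
PS = (1/2) * 135/2 * (165/2 - 15) = 18225/8
TS = CS + PS = 18225/8 + 18225/8 = 18225/4

18225/4


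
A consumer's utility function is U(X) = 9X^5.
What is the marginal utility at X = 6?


MU = dU/dX = 9*5*X^(5-1)
MU = 45*X^4
At X = 6:
MU = 45 * 6^4
MU = 45 * 1296 = 58320

58320


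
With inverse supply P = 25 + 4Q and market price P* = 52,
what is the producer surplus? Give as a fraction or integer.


Minimum supply price (at Q=0): P_min = 25
Quantity supplied at P* = 52:
Q* = (52 - 25)/4 = 27/4
PS = (1/2) * Q* * (P* - P_min)
PS = (1/2) * 27/4 * (52 - 25)
PS = (1/2) * 27/4 * 27 = 729/8

729/8


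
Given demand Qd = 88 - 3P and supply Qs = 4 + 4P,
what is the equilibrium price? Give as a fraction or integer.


At equilibrium, Qd = Qs.
88 - 3P = 4 + 4P
88 - 4 = 3P + 4P
84 = 7P
P* = 84/7 = 12

12


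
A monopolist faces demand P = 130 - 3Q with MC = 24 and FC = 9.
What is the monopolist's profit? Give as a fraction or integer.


MR = MC: 130 - 6Q = 24
Q* = 53/3
P* = 130 - 3*53/3 = 77
Profit = (P* - MC)*Q* - FC
= (77 - 24)*53/3 - 9
= 53*53/3 - 9
= 2809/3 - 9 = 2782/3

2782/3


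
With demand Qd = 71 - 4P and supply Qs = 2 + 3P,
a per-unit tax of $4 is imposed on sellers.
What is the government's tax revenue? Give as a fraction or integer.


With tax on sellers, new supply: Qs' = 2 + 3(P - 4)
= 3P - 10
New equilibrium quantity:
Q_new = 173/7
Tax revenue = tax * Q_new = 4 * 173/7 = 692/7

692/7


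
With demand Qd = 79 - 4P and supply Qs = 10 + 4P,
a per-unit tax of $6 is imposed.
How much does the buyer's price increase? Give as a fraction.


With a per-unit tax, the buyer's price increase depends on relative slopes.
Supply slope: d = 4, Demand slope: b = 4
Buyer's price increase = d * tax / (b + d)
= 4 * 6 / (4 + 4)
= 24 / 8 = 3

3


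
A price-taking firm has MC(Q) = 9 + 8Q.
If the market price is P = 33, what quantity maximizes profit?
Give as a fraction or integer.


In perfect competition, profit is maximized where P = MC.
33 = 9 + 8Q
24 = 8Q
Q* = 24/8 = 3

3


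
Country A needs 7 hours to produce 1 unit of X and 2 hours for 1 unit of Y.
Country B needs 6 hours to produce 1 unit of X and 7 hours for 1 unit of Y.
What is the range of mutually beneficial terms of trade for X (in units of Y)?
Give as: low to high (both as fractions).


Opportunity cost of X for Country A = hours_X / hours_Y = 7/2 = 7/2 units of Y
Opportunity cost of X for Country B = hours_X / hours_Y = 6/7 = 6/7 units of Y
Terms of trade must be between the two opportunity costs.
Range: 6/7 to 7/2

6/7 to 7/2


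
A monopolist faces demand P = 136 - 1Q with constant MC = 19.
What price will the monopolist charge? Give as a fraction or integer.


MR = 136 - 2Q
Set MR = MC: 136 - 2Q = 19
Q* = 117/2
Substitute into demand:
P* = 136 - 1*117/2 = 155/2

155/2


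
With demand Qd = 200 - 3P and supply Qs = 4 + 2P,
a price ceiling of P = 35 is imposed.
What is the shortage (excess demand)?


At P = 35:
Qd = 200 - 3*35 = 95
Qs = 4 + 2*35 = 74
Shortage = Qd - Qs = 95 - 74 = 21

21


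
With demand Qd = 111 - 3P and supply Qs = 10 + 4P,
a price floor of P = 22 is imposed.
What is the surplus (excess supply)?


At P = 22:
Qd = 111 - 3*22 = 45
Qs = 10 + 4*22 = 98
Surplus = Qs - Qd = 98 - 45 = 53

53


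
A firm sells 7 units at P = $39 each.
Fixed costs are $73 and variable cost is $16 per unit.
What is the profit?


Total Revenue = P * Q = 39 * 7 = $273
Total Cost = FC + VC*Q = 73 + 16*7 = $185
Profit = TR - TC = 273 - 185 = $88

$88


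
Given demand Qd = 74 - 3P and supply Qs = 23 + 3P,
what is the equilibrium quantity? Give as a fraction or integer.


First find equilibrium price:
74 - 3P = 23 + 3P
P* = 51/6 = 17/2
Then substitute into demand:
Q* = 74 - 3 * 17/2 = 97/2

97/2


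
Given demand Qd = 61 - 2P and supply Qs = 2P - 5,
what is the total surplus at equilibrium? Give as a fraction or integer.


Find equilibrium: 61 - 2P = 2P - 5
61 + 5 = 4P
P* = 66/4 = 33/2
Q* = 2*33/2 - 5 = 28
Inverse demand: P = 61/2 - Q/2, so P_max = 61/2
Inverse supply: P = 5/2 + Q/2, so P_min = 5/2
CS = (1/2) * 28 * (61/2 - 33/2) = 196
PS = (1/2) * 28 * (33/2 - 5/2) = 196
TS = CS + PS = 196 + 196 = 392

392


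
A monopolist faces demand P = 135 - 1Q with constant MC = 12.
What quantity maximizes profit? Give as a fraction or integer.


TR = P*Q = (135 - 1Q)Q = 135Q - 1Q^2
MR = dTR/dQ = 135 - 2Q
Set MR = MC:
135 - 2Q = 12
123 = 2Q
Q* = 123/2 = 123/2

123/2


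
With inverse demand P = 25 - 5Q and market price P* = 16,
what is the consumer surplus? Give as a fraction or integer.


Maximum willingness to pay (at Q=0): P_max = 25
Quantity demanded at P* = 16:
Q* = (25 - 16)/5 = 9/5
CS = (1/2) * Q* * (P_max - P*)
CS = (1/2) * 9/5 * (25 - 16)
CS = (1/2) * 9/5 * 9 = 81/10

81/10


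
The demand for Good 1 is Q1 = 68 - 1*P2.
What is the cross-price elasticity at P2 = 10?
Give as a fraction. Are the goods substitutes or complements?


dQ1/dP2 = -1
At P2 = 10: Q1 = 68 - 1*10 = 58
Exy = (dQ1/dP2)(P2/Q1) = -1 * 10 / 58 = -5/29
Since Exy < 0, the goods are complements.

-5/29 (complements)


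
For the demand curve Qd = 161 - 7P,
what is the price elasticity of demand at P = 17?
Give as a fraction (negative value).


dQ/dP = -7
At P = 17: Q = 161 - 7*17 = 42
E = (dQ/dP)(P/Q) = (-7)(17/42) = -17/6

-17/6


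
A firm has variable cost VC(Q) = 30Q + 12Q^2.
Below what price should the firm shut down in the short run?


AVC(Q) = VC(Q)/Q = 30 + 12Q
AVC is increasing in Q, so minimum AVC is at Q -> 0+.
Min AVC = 30
The firm should shut down if P < 30.

30


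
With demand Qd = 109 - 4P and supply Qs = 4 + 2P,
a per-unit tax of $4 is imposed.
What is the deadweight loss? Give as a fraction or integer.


Pre-tax equilibrium quantity: Q* = 39
Post-tax equilibrium quantity: Q_tax = 101/3
Reduction in quantity: Q* - Q_tax = 16/3
DWL = (1/2) * tax * (Q* - Q_tax)
DWL = (1/2) * 4 * 16/3 = 32/3

32/3


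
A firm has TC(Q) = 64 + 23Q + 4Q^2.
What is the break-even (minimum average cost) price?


AC(Q) = 64/Q + 23 + 4Q
To minimize: dAC/dQ = -64/Q^2 + 4 = 0
Q^2 = 64/4 = 16
Q* = 4
Min AC = 64/4 + 23 + 4*4
Min AC = 16 + 23 + 16 = 55

55


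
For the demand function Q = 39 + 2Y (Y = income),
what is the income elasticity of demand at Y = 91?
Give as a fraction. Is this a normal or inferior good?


dQ/dY = 2
At Y = 91: Q = 39 + 2*91 = 221
Ey = (dQ/dY)(Y/Q) = 2 * 91 / 221 = 14/17
Since Ey > 0, this is a normal good.

14/17 (normal good)


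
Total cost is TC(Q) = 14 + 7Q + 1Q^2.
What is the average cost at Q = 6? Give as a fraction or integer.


TC(6) = 14 + 7*6 + 1*6^2
TC(6) = 14 + 42 + 36 = 92
AC = TC/Q = 92/6 = 46/3

46/3


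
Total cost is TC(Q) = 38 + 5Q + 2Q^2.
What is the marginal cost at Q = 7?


MC = dTC/dQ = 5 + 2*2*Q
At Q = 7:
MC = 5 + 4*7
MC = 5 + 28 = 33

33


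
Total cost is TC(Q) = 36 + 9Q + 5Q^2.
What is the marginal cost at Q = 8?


MC = dTC/dQ = 9 + 2*5*Q
At Q = 8:
MC = 9 + 10*8
MC = 9 + 80 = 89

89


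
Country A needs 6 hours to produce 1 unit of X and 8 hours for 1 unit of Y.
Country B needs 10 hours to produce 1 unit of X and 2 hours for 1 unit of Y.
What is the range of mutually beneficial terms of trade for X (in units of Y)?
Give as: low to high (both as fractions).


Opportunity cost of X for Country A = hours_X / hours_Y = 6/8 = 3/4 units of Y
Opportunity cost of X for Country B = hours_X / hours_Y = 10/2 = 5 units of Y
Terms of trade must be between the two opportunity costs.
Range: 3/4 to 5

3/4 to 5


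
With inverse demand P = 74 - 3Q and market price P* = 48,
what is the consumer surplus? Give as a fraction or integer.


Maximum willingness to pay (at Q=0): P_max = 74
Quantity demanded at P* = 48:
Q* = (74 - 48)/3 = 26/3
CS = (1/2) * Q* * (P_max - P*)
CS = (1/2) * 26/3 * (74 - 48)
CS = (1/2) * 26/3 * 26 = 338/3

338/3


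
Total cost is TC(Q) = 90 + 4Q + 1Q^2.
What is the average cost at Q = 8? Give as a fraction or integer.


TC(8) = 90 + 4*8 + 1*8^2
TC(8) = 90 + 32 + 64 = 186
AC = TC/Q = 186/8 = 93/4

93/4


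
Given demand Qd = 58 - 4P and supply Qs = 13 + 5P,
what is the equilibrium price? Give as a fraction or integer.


At equilibrium, Qd = Qs.
58 - 4P = 13 + 5P
58 - 13 = 4P + 5P
45 = 9P
P* = 45/9 = 5

5


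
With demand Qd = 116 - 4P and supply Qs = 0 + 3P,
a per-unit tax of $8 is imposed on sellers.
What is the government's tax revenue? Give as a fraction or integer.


With tax on sellers, new supply: Qs' = 0 + 3(P - 8)
= 3P - 24
New equilibrium quantity:
Q_new = 36
Tax revenue = tax * Q_new = 8 * 36 = 288

288


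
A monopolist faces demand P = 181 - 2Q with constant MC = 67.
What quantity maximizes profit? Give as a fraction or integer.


TR = P*Q = (181 - 2Q)Q = 181Q - 2Q^2
MR = dTR/dQ = 181 - 4Q
Set MR = MC:
181 - 4Q = 67
114 = 4Q
Q* = 114/4 = 57/2

57/2


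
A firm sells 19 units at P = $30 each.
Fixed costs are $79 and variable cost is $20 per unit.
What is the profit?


Total Revenue = P * Q = 30 * 19 = $570
Total Cost = FC + VC*Q = 79 + 20*19 = $459
Profit = TR - TC = 570 - 459 = $111

$111


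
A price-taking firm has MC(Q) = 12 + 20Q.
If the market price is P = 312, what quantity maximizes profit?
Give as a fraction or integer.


In perfect competition, profit is maximized where P = MC.
312 = 12 + 20Q
300 = 20Q
Q* = 300/20 = 15

15


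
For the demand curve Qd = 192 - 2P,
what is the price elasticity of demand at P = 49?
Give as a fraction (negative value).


dQ/dP = -2
At P = 49: Q = 192 - 2*49 = 94
E = (dQ/dP)(P/Q) = (-2)(49/94) = -49/47

-49/47


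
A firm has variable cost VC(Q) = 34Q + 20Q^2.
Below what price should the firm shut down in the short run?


AVC(Q) = VC(Q)/Q = 34 + 20Q
AVC is increasing in Q, so minimum AVC is at Q -> 0+.
Min AVC = 34
The firm should shut down if P < 34.

34


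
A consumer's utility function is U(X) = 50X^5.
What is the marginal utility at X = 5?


MU = dU/dX = 50*5*X^(5-1)
MU = 250*X^4
At X = 5:
MU = 250 * 5^4
MU = 250 * 625 = 156250

156250


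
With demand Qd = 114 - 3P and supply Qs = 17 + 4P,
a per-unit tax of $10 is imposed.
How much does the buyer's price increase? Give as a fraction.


With a per-unit tax, the buyer's price increase depends on relative slopes.
Supply slope: d = 4, Demand slope: b = 3
Buyer's price increase = d * tax / (b + d)
= 4 * 10 / (3 + 4)
= 40 / 7 = 40/7

40/7


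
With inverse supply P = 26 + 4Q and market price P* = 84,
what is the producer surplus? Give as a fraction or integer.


Minimum supply price (at Q=0): P_min = 26
Quantity supplied at P* = 84:
Q* = (84 - 26)/4 = 29/2
PS = (1/2) * Q* * (P* - P_min)
PS = (1/2) * 29/2 * (84 - 26)
PS = (1/2) * 29/2 * 58 = 841/2

841/2


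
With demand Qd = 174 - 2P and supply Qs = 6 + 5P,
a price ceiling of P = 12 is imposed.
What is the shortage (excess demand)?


At P = 12:
Qd = 174 - 2*12 = 150
Qs = 6 + 5*12 = 66
Shortage = Qd - Qs = 150 - 66 = 84

84


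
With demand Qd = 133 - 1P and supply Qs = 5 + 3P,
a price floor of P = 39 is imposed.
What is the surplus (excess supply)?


At P = 39:
Qd = 133 - 1*39 = 94
Qs = 5 + 3*39 = 122
Surplus = Qs - Qd = 122 - 94 = 28

28


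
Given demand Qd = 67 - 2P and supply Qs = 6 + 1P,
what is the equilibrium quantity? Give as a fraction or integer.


First find equilibrium price:
67 - 2P = 6 + 1P
P* = 61/3 = 61/3
Then substitute into demand:
Q* = 67 - 2 * 61/3 = 79/3

79/3


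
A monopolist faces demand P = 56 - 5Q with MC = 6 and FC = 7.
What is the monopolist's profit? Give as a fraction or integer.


MR = MC: 56 - 10Q = 6
Q* = 5
P* = 56 - 5*5 = 31
Profit = (P* - MC)*Q* - FC
= (31 - 6)*5 - 7
= 25*5 - 7
= 125 - 7 = 118

118


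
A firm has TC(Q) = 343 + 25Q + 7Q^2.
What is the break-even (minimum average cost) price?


AC(Q) = 343/Q + 25 + 7Q
To minimize: dAC/dQ = -343/Q^2 + 7 = 0
Q^2 = 343/7 = 49
Q* = 7
Min AC = 343/7 + 25 + 7*7
Min AC = 49 + 25 + 49 = 123

123


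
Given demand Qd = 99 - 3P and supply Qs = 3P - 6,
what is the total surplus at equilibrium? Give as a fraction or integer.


Find equilibrium: 99 - 3P = 3P - 6
99 + 6 = 6P
P* = 105/6 = 35/2
Q* = 3*35/2 - 6 = 93/2
Inverse demand: P = 33 - Q/3, so P_max = 33
Inverse supply: P = 2 + Q/3, so P_min = 2
CS = (1/2) * 93/2 * (33 - 35/2) = 2883/8
PS = (1/2) * 93/2 * (35/2 - 2) = 2883/8
TS = CS + PS = 2883/8 + 2883/8 = 2883/4

2883/4


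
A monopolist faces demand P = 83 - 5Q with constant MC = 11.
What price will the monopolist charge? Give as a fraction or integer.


MR = 83 - 10Q
Set MR = MC: 83 - 10Q = 11
Q* = 36/5
Substitute into demand:
P* = 83 - 5*36/5 = 47

47


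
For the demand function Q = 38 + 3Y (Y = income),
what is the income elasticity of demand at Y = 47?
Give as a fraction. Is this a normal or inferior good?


dQ/dY = 3
At Y = 47: Q = 38 + 3*47 = 179
Ey = (dQ/dY)(Y/Q) = 3 * 47 / 179 = 141/179
Since Ey > 0, this is a normal good.

141/179 (normal good)


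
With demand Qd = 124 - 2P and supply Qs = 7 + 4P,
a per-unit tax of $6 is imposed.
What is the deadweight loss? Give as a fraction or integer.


Pre-tax equilibrium quantity: Q* = 85
Post-tax equilibrium quantity: Q_tax = 77
Reduction in quantity: Q* - Q_tax = 8
DWL = (1/2) * tax * (Q* - Q_tax)
DWL = (1/2) * 6 * 8 = 24

24


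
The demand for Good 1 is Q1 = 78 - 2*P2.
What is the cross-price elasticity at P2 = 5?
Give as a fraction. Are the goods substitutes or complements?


dQ1/dP2 = -2
At P2 = 5: Q1 = 78 - 2*5 = 68
Exy = (dQ1/dP2)(P2/Q1) = -2 * 5 / 68 = -5/34
Since Exy < 0, the goods are complements.

-5/34 (complements)


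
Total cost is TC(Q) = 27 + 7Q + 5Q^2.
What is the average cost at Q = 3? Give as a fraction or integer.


TC(3) = 27 + 7*3 + 5*3^2
TC(3) = 27 + 21 + 45 = 93
AC = TC/Q = 93/3 = 31

31


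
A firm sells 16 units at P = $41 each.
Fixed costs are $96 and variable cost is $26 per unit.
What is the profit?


Total Revenue = P * Q = 41 * 16 = $656
Total Cost = FC + VC*Q = 96 + 26*16 = $512
Profit = TR - TC = 656 - 512 = $144

$144


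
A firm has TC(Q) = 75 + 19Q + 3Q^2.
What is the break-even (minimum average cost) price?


AC(Q) = 75/Q + 19 + 3Q
To minimize: dAC/dQ = -75/Q^2 + 3 = 0
Q^2 = 75/3 = 25
Q* = 5
Min AC = 75/5 + 19 + 3*5
Min AC = 15 + 19 + 15 = 49

49


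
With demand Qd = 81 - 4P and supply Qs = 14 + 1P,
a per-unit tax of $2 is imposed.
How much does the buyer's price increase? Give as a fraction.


With a per-unit tax, the buyer's price increase depends on relative slopes.
Supply slope: d = 1, Demand slope: b = 4
Buyer's price increase = d * tax / (b + d)
= 1 * 2 / (4 + 1)
= 2 / 5 = 2/5

2/5


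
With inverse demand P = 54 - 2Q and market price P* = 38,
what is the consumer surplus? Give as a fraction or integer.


Maximum willingness to pay (at Q=0): P_max = 54
Quantity demanded at P* = 38:
Q* = (54 - 38)/2 = 8
CS = (1/2) * Q* * (P_max - P*)
CS = (1/2) * 8 * (54 - 38)
CS = (1/2) * 8 * 16 = 64

64


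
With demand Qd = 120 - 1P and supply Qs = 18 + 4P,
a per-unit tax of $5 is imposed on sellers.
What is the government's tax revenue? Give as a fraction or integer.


With tax on sellers, new supply: Qs' = 18 + 4(P - 5)
= 4P - 2
New equilibrium quantity:
Q_new = 478/5
Tax revenue = tax * Q_new = 5 * 478/5 = 478

478


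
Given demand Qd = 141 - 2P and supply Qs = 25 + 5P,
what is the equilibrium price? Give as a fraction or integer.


At equilibrium, Qd = Qs.
141 - 2P = 25 + 5P
141 - 25 = 2P + 5P
116 = 7P
P* = 116/7 = 116/7

116/7


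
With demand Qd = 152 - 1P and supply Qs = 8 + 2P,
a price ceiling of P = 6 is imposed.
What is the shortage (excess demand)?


At P = 6:
Qd = 152 - 1*6 = 146
Qs = 8 + 2*6 = 20
Shortage = Qd - Qs = 146 - 20 = 126

126


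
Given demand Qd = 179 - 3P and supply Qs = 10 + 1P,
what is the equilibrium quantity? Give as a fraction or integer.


First find equilibrium price:
179 - 3P = 10 + 1P
P* = 169/4 = 169/4
Then substitute into demand:
Q* = 179 - 3 * 169/4 = 209/4

209/4


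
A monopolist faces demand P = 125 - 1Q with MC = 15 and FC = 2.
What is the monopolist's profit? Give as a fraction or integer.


MR = MC: 125 - 2Q = 15
Q* = 55
P* = 125 - 1*55 = 70
Profit = (P* - MC)*Q* - FC
= (70 - 15)*55 - 2
= 55*55 - 2
= 3025 - 2 = 3023

3023


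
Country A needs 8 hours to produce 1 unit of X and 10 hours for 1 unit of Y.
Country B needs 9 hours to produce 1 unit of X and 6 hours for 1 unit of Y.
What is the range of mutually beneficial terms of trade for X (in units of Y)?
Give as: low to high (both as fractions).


Opportunity cost of X for Country A = hours_X / hours_Y = 8/10 = 4/5 units of Y
Opportunity cost of X for Country B = hours_X / hours_Y = 9/6 = 3/2 units of Y
Terms of trade must be between the two opportunity costs.
Range: 4/5 to 3/2

4/5 to 3/2
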